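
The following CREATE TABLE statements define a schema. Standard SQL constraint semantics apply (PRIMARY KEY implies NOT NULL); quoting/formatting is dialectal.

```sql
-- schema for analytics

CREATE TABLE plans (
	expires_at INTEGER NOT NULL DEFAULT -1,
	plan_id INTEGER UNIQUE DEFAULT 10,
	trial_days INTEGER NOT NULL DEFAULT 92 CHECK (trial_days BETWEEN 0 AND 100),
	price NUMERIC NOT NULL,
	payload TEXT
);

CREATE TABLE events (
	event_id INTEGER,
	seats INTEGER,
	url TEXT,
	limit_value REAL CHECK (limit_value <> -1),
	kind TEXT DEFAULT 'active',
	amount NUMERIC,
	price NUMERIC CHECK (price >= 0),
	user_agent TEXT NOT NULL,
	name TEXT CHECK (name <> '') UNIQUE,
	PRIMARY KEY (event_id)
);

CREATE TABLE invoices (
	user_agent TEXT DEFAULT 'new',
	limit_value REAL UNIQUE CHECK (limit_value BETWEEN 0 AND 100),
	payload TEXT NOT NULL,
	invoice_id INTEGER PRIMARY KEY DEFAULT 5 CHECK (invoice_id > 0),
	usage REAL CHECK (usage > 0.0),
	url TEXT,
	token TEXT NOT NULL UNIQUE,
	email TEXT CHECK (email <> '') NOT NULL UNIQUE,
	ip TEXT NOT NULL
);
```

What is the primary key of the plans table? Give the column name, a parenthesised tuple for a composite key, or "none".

none

No column is declared PRIMARY KEY inline, and there is no table-level PRIMARY KEY clause in plans.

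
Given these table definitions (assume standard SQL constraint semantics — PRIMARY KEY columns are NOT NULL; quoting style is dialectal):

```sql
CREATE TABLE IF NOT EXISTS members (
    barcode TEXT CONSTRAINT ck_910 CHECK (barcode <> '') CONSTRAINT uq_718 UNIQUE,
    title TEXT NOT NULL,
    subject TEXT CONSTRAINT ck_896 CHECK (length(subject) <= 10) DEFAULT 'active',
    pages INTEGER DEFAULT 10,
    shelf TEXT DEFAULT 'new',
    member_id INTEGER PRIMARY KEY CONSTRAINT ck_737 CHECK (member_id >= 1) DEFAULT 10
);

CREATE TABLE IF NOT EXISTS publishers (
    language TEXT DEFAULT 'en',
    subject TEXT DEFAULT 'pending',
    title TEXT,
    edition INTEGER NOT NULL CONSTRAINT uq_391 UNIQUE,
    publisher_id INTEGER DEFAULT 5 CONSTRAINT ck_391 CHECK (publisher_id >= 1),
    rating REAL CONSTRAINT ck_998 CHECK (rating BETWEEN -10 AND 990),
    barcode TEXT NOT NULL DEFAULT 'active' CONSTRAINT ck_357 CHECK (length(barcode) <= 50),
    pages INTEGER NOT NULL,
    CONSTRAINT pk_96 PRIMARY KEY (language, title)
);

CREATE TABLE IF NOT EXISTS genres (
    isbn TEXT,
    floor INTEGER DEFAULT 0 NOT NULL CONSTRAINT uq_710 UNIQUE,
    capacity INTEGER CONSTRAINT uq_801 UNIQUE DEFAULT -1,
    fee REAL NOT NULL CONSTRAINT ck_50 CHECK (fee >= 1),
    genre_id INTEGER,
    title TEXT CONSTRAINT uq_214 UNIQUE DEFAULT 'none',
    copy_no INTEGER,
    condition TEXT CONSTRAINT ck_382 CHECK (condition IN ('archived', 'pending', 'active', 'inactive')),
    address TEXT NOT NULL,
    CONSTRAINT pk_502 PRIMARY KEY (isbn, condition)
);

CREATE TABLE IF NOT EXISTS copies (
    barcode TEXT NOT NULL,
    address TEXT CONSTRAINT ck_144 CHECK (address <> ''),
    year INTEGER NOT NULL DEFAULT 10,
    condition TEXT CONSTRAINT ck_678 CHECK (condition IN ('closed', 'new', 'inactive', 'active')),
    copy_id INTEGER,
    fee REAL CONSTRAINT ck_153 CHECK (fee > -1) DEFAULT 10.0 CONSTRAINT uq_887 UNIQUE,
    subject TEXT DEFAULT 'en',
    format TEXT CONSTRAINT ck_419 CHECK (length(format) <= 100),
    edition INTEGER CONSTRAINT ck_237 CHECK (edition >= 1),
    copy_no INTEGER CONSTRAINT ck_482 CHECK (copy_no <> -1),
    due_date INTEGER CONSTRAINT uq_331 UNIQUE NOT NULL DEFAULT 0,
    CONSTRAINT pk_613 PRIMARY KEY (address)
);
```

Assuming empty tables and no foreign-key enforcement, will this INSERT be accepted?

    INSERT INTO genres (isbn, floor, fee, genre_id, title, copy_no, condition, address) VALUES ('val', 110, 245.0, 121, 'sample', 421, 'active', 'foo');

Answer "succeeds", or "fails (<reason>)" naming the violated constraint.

succeeds

NOT NULL columns: address is supplied; condition is supplied; fee is supplied; floor is supplied; isbn is supplied.
CHECK constraints: 245.0 satisfies (fee >= 1); 'active' satisfies (condition IN ('archived', 'pending', 'active', 'inactive')).
No constraint is violated.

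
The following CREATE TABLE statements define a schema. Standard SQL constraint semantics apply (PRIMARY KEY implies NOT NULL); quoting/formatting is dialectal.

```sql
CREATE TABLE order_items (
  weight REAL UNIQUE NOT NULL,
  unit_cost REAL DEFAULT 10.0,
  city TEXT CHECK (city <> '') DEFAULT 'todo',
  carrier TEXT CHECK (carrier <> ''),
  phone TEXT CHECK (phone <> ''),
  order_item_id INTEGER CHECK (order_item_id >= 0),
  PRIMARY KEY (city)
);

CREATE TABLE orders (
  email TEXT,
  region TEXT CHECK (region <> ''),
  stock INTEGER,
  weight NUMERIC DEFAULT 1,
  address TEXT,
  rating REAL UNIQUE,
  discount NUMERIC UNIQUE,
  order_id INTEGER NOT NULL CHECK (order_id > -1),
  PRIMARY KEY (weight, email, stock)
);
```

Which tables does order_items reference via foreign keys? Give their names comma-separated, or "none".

none

No column in order_items has a REFERENCES clause.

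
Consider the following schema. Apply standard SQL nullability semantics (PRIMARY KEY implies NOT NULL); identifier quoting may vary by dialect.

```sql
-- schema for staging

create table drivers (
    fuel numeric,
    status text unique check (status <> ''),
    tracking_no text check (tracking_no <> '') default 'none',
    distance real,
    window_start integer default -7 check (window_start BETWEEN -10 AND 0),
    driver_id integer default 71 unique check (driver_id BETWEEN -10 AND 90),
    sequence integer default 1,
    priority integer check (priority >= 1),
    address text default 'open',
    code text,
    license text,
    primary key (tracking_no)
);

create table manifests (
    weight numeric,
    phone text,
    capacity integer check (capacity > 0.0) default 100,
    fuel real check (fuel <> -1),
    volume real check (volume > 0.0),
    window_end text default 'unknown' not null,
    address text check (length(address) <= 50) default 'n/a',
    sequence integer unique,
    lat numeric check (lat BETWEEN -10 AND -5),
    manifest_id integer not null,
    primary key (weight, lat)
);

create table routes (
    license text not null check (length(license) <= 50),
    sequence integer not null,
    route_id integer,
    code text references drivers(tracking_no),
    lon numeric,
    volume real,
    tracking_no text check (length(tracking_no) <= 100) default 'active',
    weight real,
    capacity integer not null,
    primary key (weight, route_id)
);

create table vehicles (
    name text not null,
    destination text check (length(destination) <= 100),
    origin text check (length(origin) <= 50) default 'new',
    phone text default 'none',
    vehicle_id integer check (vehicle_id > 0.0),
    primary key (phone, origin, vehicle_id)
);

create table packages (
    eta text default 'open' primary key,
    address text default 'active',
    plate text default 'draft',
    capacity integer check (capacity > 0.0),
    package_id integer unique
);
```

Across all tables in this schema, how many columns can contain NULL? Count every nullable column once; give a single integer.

25

drivers: 10 nullable (fuel, status, distance, window_start, driver_id, sequence, priority, address, code, license — PK (tracking_no) and explicit NOT NULL columns excluded).
manifests: 6 nullable (phone, capacity, fuel, volume, address, sequence — PK (weight, lat) and explicit NOT NULL columns excluded).
routes: 4 nullable (code, lon, volume, tracking_no — PK (weight, route_id) and explicit NOT NULL columns excluded).
vehicles: 1 nullable (destination — PK (phone, origin, vehicle_id) and explicit NOT NULL columns excluded).
packages: 4 nullable (address, plate, capacity, package_id — PK (eta) and explicit NOT NULL columns excluded).
Total: 10 + 6 + 4 + 1 + 4 = 25.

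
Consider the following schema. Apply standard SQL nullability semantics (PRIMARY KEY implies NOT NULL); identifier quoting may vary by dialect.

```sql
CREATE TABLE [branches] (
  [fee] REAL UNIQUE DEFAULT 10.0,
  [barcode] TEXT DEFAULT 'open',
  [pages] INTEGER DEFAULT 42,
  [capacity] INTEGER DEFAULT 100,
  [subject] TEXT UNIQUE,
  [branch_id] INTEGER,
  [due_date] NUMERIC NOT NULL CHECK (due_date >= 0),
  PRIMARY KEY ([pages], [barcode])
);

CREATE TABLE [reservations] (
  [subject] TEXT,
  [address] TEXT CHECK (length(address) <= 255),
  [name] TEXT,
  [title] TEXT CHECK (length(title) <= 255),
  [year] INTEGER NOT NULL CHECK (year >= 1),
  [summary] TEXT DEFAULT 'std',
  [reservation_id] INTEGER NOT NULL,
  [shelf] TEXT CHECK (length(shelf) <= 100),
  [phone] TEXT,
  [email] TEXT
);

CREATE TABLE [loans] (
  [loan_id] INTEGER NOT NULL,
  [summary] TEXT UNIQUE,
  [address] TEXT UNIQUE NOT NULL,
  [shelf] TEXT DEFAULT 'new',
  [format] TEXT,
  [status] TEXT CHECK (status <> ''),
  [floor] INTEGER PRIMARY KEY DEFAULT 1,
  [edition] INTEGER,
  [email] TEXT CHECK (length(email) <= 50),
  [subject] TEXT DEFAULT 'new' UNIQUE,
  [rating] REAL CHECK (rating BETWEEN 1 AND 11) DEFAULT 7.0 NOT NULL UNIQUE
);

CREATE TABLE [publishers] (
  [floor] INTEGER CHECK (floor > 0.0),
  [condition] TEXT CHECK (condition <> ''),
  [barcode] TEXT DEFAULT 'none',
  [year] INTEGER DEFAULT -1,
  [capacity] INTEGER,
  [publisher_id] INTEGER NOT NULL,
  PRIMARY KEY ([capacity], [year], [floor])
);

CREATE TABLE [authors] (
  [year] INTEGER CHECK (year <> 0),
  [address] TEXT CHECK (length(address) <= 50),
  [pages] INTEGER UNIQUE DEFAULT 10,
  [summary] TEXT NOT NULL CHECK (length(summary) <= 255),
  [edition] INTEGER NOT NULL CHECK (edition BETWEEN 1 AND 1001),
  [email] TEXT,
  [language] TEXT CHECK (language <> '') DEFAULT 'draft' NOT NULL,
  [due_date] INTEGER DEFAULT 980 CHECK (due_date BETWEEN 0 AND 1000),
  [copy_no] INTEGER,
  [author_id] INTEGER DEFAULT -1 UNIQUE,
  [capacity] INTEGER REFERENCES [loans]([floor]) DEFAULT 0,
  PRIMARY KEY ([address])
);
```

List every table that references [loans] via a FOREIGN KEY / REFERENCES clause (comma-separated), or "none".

authors

- authors.capacity references loans(floor).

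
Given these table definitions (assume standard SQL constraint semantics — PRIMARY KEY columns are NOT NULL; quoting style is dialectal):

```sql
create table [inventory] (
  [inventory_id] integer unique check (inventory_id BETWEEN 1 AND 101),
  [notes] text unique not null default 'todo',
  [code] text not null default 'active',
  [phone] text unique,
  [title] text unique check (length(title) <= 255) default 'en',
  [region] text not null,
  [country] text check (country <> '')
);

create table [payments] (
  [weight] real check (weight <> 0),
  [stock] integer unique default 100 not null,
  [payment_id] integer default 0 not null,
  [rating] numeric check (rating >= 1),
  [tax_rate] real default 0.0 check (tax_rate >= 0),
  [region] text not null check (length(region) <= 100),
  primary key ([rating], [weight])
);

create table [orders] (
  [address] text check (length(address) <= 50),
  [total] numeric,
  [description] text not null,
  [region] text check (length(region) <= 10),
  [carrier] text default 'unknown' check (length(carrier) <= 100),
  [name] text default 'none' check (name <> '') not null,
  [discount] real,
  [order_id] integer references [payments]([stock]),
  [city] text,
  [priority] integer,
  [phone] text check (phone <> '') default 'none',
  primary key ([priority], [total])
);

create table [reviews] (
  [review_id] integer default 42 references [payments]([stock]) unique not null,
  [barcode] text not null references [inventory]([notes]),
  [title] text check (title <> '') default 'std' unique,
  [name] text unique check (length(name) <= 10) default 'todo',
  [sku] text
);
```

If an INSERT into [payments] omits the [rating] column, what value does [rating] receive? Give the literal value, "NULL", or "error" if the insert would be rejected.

rating has no DEFAULT clause.
Omitting it would insert NULL, but it is part of the PRIMARY KEY, so the INSERT fails.

error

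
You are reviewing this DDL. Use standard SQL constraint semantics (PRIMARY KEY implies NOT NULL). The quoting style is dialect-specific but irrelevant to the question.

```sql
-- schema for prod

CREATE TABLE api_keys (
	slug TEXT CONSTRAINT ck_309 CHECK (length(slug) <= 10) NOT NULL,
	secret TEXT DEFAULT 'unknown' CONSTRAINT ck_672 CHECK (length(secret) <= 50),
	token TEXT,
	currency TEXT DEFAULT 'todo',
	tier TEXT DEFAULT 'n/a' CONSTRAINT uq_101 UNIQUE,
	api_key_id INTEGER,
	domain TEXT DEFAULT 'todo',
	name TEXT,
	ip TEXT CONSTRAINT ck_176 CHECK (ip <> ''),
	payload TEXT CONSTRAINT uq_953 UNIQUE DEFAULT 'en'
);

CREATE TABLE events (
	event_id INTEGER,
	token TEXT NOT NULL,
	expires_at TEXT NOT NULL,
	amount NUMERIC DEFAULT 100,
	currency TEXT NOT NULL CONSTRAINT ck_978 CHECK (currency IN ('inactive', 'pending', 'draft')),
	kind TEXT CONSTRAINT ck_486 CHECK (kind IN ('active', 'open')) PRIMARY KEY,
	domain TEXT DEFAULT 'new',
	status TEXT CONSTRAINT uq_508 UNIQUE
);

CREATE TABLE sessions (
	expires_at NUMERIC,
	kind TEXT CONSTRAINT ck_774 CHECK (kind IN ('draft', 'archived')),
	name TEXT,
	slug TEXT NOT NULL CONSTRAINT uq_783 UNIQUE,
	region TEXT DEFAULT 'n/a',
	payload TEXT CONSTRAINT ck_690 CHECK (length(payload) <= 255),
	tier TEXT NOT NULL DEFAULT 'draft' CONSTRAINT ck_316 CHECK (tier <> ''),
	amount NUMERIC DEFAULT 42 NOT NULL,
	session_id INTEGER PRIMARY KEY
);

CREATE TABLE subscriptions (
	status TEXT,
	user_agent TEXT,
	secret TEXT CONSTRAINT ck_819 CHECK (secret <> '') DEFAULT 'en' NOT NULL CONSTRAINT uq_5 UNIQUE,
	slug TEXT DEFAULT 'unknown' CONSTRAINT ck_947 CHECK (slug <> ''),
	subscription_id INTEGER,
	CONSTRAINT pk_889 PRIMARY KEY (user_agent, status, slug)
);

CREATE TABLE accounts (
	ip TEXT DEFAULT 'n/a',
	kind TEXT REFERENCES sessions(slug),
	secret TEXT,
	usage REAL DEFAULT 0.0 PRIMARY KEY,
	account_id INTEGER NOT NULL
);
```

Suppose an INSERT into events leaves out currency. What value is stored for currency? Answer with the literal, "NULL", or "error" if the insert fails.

error

currency has no DEFAULT clause.
Omitting it would insert NULL, but it is declared NOT NULL, so the INSERT fails.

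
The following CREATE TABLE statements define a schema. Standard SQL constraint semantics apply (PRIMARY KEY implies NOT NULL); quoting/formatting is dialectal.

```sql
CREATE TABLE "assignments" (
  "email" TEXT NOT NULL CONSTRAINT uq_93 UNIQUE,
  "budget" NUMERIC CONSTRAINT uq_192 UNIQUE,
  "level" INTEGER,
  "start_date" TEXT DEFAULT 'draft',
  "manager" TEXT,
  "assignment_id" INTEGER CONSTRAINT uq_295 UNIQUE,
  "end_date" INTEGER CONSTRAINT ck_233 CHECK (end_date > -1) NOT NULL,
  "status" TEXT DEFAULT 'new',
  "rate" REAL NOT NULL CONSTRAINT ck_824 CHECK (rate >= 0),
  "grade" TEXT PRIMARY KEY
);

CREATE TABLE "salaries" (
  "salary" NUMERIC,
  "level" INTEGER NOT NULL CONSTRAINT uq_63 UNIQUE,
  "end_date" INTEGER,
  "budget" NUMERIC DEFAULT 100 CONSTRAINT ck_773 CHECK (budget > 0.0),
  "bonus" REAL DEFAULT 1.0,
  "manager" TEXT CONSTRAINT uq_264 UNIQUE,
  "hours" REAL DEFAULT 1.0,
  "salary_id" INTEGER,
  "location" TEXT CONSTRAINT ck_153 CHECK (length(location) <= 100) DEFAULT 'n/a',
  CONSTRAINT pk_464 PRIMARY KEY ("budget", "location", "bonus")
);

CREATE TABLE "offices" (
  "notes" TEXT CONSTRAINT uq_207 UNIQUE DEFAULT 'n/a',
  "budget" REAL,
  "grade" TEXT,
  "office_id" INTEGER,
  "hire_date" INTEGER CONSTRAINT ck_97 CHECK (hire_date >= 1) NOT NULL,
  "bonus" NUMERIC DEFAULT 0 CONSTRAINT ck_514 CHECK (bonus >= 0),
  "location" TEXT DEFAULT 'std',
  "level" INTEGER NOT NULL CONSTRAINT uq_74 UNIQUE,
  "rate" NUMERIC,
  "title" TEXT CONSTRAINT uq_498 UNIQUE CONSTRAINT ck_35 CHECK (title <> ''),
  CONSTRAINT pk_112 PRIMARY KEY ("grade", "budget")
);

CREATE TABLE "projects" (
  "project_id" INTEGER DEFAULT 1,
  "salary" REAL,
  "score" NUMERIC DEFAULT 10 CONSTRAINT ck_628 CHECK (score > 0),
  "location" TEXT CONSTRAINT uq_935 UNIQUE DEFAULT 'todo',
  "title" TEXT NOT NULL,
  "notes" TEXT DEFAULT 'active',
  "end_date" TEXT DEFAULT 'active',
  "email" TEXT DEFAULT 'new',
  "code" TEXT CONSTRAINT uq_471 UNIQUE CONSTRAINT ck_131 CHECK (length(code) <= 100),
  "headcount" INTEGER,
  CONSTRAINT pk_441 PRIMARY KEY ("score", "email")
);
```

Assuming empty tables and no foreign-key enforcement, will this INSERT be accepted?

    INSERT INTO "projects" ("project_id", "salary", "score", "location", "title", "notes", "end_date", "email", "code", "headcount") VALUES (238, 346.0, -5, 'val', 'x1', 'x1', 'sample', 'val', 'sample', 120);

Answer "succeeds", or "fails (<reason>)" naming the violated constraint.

The value -5 for score violates CHECK (score > 0).

fails (CHECK on score)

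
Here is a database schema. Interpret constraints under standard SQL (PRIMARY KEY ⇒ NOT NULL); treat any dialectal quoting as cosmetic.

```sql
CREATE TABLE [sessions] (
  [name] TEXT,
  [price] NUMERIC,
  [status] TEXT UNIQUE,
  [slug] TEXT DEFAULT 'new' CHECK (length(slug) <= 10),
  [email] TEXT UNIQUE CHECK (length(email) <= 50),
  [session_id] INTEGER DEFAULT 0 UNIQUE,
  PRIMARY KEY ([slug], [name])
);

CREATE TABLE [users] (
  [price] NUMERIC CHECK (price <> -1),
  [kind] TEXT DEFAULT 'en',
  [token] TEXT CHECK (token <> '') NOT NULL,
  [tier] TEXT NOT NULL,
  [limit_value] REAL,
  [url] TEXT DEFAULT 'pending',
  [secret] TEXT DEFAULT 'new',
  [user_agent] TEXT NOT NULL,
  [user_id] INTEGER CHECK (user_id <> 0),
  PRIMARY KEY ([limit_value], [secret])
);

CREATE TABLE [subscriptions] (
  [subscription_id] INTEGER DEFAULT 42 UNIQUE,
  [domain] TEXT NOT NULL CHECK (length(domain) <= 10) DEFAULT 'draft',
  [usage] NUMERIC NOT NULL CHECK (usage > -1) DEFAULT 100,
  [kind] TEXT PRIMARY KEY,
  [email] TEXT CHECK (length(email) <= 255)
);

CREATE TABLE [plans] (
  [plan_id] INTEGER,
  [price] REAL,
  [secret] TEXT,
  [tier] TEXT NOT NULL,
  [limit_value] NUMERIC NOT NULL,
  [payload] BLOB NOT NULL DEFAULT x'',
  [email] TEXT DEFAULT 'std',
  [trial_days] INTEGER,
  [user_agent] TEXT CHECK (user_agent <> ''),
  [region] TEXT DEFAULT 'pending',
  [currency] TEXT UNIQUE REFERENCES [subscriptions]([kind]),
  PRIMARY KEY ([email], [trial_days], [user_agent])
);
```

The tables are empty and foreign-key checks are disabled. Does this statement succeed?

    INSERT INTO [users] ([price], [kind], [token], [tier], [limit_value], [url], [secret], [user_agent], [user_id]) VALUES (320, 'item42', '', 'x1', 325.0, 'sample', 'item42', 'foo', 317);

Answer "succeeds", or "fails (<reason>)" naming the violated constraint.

fails (CHECK on token)

The value '' for token violates CHECK (token <> '').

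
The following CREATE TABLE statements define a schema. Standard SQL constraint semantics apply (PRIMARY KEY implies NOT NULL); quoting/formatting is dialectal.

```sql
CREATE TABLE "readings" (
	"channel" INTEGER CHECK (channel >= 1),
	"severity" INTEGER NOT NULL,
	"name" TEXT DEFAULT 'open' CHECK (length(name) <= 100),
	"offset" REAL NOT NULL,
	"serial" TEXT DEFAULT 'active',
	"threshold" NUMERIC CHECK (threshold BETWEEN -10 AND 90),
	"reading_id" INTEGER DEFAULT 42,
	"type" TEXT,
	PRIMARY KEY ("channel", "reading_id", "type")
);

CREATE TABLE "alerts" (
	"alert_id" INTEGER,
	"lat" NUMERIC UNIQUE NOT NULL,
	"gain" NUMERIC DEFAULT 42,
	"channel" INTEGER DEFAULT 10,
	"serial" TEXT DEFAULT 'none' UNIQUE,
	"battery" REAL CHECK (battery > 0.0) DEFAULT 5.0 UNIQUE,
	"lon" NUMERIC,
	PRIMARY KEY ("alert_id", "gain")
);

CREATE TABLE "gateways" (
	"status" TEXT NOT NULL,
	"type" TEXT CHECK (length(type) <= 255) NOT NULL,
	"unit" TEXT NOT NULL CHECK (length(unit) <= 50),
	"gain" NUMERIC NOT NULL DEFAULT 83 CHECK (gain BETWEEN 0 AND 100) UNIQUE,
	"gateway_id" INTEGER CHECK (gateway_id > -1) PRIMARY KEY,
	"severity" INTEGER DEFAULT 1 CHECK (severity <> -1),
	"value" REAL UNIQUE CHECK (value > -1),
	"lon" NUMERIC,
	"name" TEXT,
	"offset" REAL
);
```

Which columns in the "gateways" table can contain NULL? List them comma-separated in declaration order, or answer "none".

severity, value, lon, name, offset

- status: declared NOT NULL → not nullable.
- type: declared NOT NULL → not nullable.
- unit: declared NOT NULL → not nullable.
- gain: declared NOT NULL → not nullable.
- gateway_id: part of the PRIMARY KEY, which implies NOT NULL → not nullable.
- severity: CHECK does not forbid NULL (a CHECK constraint passes when its expression is NULL) → nullable.
- value: CHECK does not forbid NULL (a CHECK constraint passes when its expression is NULL) → nullable.
- lon: no NOT NULL constraint applies → nullable.
- name: no NOT NULL constraint applies → nullable.
- offset: no NOT NULL constraint applies → nullable.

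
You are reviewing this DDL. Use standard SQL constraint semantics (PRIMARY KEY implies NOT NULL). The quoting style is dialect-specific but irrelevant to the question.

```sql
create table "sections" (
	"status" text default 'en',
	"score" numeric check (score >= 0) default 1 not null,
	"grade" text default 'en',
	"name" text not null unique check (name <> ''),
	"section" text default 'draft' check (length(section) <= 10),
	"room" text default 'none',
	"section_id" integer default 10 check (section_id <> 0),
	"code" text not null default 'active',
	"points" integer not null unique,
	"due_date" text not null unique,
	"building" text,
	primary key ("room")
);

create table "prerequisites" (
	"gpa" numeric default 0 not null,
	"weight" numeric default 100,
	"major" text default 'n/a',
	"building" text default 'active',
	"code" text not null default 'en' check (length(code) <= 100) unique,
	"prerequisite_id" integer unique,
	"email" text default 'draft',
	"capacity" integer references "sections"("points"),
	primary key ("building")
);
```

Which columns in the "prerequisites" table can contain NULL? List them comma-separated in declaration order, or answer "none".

weight, major, prerequisite_id, email, capacity

- gpa: declared NOT NULL → not nullable.
- weight: DEFAULT only fills an omitted column; an explicit NULL is still allowed → nullable.
- major: DEFAULT only fills an omitted column; an explicit NULL is still allowed → nullable.
- building: part of the PRIMARY KEY, which implies NOT NULL → not nullable.
- code: declared NOT NULL → not nullable.
- prerequisite_id: UNIQUE does not imply NOT NULL → nullable.
- email: DEFAULT only fills an omitted column; an explicit NULL is still allowed → nullable.
- capacity: a foreign key column may be NULL unless separately constrained → nullable.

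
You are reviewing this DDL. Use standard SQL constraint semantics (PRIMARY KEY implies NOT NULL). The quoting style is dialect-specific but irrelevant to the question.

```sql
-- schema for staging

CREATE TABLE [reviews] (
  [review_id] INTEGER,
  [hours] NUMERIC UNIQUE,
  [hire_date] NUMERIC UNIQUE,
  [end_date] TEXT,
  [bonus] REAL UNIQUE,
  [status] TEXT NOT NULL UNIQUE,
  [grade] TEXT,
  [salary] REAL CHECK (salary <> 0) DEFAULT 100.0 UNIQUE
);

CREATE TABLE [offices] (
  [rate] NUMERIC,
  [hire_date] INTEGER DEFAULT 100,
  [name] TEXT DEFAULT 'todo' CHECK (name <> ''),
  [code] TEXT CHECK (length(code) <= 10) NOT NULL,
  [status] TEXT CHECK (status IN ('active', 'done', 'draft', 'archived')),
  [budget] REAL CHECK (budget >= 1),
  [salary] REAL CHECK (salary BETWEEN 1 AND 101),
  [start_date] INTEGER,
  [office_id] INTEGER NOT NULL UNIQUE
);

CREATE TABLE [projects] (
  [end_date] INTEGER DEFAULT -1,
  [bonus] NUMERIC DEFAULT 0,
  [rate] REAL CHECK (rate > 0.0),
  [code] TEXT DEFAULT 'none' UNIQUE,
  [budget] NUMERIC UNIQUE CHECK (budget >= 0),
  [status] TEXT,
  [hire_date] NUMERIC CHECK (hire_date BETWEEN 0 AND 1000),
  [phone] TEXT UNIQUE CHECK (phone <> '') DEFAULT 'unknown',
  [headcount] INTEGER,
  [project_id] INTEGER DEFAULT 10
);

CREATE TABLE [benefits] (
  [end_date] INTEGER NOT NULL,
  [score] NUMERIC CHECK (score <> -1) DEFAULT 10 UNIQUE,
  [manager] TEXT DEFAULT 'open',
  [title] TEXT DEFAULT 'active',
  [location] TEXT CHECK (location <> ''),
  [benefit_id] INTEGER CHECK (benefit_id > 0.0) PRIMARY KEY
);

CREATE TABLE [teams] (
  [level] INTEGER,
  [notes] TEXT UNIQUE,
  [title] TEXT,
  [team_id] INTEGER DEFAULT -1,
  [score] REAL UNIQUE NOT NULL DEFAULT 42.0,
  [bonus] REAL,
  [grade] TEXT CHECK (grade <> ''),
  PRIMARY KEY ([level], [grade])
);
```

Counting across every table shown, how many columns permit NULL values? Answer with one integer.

reviews: 7 nullable (review_id, hours, hire_date, end_date, bonus, grade, salary — PK none and explicit NOT NULL columns excluded).
offices: 7 nullable (rate, hire_date, name, status, budget, salary, start_date — PK none and explicit NOT NULL columns excluded).
projects: 10 nullable (end_date, bonus, rate, code, budget, status, hire_date, phone, headcount, project_id — PK none and explicit NOT NULL columns excluded).
benefits: 4 nullable (score, manager, title, location — PK (benefit_id) and explicit NOT NULL columns excluded).
teams: 4 nullable (notes, title, team_id, bonus — PK (level, grade) and explicit NOT NULL columns excluded).
Total: 7 + 7 + 10 + 4 + 4 = 32.

32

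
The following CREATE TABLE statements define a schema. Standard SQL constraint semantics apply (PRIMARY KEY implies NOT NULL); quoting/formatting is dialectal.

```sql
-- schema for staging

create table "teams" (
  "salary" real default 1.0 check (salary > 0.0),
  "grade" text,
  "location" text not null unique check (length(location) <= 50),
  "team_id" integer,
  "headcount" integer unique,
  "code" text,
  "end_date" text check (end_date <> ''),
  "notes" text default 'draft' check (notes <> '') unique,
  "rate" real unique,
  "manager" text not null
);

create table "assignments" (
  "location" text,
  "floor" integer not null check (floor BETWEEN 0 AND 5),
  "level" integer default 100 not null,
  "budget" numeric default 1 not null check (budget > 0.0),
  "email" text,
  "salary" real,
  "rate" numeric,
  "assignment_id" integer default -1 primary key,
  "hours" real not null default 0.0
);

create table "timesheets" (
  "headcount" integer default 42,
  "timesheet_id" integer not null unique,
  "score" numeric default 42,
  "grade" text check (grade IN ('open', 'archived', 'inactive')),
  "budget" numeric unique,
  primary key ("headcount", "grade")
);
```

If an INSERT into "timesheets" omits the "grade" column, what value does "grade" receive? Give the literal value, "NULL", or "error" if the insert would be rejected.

error

grade has no DEFAULT clause.
Omitting it would insert NULL, but it is part of the PRIMARY KEY, so the INSERT fails.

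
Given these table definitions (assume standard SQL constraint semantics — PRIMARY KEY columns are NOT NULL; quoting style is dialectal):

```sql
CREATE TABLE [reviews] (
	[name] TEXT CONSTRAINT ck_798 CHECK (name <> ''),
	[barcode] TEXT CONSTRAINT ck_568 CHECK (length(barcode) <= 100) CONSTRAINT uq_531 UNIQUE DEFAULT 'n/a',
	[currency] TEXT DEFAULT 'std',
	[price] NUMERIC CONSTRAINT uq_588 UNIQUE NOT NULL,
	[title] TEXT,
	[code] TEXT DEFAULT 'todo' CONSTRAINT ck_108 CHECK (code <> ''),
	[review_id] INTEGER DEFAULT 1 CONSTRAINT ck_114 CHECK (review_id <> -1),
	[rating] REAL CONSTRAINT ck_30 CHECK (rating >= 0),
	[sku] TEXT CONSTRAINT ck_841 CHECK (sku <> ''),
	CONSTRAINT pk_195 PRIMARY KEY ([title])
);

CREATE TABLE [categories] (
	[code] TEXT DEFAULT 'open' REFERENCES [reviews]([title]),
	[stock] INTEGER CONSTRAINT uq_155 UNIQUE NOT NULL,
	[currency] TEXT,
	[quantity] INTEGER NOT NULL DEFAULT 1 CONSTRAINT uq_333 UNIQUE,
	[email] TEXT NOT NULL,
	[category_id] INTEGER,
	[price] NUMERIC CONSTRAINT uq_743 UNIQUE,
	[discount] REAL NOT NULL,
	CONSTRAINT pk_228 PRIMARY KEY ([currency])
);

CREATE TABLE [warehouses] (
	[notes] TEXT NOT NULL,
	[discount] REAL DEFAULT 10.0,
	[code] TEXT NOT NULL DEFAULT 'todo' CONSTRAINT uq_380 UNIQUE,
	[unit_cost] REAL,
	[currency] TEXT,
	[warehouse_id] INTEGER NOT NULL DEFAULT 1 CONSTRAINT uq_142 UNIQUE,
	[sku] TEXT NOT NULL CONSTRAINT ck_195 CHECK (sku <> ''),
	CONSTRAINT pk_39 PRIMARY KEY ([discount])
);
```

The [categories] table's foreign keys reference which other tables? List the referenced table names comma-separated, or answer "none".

reviews

- code REFERENCES reviews(title).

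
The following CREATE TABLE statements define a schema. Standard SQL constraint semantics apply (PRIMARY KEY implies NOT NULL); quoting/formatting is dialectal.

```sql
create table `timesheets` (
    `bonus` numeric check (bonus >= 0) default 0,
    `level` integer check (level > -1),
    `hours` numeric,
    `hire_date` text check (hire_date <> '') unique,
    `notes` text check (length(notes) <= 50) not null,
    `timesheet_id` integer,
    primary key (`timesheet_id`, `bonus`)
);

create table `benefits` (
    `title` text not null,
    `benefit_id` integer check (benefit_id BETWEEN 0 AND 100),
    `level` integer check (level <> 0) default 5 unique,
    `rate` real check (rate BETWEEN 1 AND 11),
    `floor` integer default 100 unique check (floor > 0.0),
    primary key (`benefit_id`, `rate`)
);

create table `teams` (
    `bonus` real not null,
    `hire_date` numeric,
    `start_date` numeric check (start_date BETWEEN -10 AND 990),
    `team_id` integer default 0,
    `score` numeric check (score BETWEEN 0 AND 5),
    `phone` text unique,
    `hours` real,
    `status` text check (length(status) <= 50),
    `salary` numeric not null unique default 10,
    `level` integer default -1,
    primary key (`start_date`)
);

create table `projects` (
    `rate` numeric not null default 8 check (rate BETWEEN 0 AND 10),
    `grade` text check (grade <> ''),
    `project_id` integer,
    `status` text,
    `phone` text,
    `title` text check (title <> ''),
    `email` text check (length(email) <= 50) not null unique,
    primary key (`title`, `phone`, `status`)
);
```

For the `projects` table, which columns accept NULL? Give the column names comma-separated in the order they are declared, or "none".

grade, project_id

- rate: declared NOT NULL → not nullable.
- grade: CHECK does not forbid NULL (a CHECK constraint passes when its expression is NULL) → nullable.
- project_id: no NOT NULL constraint applies → nullable.
- status: part of the PRIMARY KEY, which implies NOT NULL → not nullable.
- phone: part of the PRIMARY KEY, which implies NOT NULL → not nullable.
- title: part of the PRIMARY KEY, which implies NOT NULL → not nullable.
- email: declared NOT NULL → not nullable.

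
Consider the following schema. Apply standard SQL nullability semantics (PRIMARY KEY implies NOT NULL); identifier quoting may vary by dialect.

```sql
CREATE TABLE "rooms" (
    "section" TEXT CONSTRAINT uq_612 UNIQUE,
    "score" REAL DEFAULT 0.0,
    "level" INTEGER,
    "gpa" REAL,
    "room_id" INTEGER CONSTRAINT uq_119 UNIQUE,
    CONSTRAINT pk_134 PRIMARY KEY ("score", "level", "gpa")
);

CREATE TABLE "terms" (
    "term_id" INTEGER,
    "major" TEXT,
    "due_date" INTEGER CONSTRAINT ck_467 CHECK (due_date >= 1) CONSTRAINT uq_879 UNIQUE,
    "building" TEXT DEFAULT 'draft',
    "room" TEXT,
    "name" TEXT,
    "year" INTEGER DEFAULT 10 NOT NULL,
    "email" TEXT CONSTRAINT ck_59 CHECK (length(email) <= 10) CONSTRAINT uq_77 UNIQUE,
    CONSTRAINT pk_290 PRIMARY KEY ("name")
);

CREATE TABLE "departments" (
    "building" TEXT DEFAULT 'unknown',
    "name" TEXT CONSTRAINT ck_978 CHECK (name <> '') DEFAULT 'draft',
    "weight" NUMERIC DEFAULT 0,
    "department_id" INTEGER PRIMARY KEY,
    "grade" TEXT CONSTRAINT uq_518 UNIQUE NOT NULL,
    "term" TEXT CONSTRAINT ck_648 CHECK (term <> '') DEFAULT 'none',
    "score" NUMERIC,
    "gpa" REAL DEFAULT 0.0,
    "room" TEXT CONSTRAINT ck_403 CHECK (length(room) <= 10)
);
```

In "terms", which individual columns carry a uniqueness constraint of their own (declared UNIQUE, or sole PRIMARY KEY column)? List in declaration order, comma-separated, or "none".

due_date, name, email

- term_id: no UNIQUE or single-column PK constraint.
- major: no UNIQUE or single-column PK constraint.
- due_date: declared UNIQUE → unique.
- building: no UNIQUE or single-column PK constraint.
- room: no UNIQUE or single-column PK constraint.
- name: single-column PRIMARY KEY → unique.
- year: no UNIQUE or single-column PK constraint.
- email: declared UNIQUE → unique.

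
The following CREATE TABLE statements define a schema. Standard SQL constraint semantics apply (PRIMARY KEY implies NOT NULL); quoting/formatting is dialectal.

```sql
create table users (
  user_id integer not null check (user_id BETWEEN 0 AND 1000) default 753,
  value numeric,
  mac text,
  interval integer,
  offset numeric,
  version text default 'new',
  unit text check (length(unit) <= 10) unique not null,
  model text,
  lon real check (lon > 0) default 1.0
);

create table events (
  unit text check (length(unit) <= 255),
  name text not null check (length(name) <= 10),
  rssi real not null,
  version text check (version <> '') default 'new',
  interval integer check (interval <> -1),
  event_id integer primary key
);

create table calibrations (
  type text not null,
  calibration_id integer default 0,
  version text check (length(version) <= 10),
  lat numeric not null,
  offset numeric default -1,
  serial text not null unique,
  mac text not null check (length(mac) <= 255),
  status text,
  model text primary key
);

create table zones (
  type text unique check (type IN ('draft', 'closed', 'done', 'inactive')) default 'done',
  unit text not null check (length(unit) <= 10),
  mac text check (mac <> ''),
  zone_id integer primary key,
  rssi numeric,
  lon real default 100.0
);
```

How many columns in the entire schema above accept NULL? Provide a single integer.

18

users: 7 nullable (value, mac, interval, offset, version, model, lon — PK none and explicit NOT NULL columns excluded).
events: 3 nullable (unit, version, interval — PK (event_id) and explicit NOT NULL columns excluded).
calibrations: 4 nullable (calibration_id, version, offset, status — PK (model) and explicit NOT NULL columns excluded).
zones: 4 nullable (type, mac, rssi, lon — PK (zone_id) and explicit NOT NULL columns excluded).
Total: 7 + 3 + 4 + 4 = 18.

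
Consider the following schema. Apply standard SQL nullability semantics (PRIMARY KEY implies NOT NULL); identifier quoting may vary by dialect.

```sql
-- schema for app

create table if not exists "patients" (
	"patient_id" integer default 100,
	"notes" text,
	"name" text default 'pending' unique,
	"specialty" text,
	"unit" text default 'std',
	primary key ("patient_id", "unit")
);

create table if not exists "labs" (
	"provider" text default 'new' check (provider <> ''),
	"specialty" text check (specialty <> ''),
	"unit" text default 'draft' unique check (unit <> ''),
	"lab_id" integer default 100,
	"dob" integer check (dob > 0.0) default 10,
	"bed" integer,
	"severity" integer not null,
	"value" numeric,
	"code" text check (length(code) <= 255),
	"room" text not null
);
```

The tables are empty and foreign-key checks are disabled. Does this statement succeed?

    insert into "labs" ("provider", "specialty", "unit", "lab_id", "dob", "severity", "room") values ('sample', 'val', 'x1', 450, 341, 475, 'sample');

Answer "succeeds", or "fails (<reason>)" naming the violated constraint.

NOT NULL columns: room is supplied; severity is supplied.
CHECK constraints: 'sample' satisfies (provider <> ''); 'val' satisfies (specialty <> ''); 'x1' satisfies (unit <> ''); 341 satisfies (dob > 0.0).
No constraint is violated.

succeeds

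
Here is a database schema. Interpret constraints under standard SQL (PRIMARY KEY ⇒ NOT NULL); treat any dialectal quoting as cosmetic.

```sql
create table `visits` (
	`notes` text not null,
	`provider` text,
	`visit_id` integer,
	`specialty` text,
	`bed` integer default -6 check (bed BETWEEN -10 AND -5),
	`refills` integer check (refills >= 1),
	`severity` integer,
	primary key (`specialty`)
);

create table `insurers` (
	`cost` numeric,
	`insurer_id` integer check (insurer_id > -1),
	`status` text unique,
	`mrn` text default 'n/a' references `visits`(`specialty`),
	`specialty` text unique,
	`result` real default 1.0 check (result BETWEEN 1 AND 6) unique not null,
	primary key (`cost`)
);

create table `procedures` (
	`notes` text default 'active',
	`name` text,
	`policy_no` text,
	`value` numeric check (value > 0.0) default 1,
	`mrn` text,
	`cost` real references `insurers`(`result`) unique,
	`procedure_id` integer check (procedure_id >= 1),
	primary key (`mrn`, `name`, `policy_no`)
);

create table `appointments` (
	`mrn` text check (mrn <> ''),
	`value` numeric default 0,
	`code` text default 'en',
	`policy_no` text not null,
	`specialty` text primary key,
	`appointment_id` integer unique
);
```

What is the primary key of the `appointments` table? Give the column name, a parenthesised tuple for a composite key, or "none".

specialty

specialty is declared PRIMARY KEY inline on the column.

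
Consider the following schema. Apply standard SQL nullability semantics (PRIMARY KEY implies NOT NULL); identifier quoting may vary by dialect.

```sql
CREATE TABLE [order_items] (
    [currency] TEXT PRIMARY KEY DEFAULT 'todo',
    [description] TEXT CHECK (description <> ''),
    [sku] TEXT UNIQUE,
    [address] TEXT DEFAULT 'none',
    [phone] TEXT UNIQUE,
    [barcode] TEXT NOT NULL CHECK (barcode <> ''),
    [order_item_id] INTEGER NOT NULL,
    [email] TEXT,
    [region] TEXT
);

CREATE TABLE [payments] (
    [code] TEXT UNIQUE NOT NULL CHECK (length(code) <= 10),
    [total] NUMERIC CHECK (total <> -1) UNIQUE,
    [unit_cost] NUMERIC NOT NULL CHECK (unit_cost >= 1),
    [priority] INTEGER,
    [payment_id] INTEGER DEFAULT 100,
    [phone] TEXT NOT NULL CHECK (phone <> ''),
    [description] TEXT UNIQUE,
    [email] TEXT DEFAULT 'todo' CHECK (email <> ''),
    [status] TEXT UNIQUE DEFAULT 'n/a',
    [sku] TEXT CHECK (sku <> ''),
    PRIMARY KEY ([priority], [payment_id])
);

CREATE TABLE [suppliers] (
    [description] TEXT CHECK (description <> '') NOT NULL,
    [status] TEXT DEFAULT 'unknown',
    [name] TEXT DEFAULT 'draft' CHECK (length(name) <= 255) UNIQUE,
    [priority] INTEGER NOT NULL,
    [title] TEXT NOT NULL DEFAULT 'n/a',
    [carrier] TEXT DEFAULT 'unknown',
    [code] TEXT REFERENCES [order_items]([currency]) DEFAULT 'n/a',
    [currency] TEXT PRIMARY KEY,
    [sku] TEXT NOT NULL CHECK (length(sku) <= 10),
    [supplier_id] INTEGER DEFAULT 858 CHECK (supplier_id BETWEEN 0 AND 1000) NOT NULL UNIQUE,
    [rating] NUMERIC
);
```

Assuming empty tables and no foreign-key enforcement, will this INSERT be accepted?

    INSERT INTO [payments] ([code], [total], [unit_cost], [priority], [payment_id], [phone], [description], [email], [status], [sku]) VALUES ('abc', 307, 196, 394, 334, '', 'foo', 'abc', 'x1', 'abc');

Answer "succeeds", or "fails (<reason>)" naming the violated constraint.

The value '' for phone violates CHECK (phone <> '').

fails (CHECK on phone)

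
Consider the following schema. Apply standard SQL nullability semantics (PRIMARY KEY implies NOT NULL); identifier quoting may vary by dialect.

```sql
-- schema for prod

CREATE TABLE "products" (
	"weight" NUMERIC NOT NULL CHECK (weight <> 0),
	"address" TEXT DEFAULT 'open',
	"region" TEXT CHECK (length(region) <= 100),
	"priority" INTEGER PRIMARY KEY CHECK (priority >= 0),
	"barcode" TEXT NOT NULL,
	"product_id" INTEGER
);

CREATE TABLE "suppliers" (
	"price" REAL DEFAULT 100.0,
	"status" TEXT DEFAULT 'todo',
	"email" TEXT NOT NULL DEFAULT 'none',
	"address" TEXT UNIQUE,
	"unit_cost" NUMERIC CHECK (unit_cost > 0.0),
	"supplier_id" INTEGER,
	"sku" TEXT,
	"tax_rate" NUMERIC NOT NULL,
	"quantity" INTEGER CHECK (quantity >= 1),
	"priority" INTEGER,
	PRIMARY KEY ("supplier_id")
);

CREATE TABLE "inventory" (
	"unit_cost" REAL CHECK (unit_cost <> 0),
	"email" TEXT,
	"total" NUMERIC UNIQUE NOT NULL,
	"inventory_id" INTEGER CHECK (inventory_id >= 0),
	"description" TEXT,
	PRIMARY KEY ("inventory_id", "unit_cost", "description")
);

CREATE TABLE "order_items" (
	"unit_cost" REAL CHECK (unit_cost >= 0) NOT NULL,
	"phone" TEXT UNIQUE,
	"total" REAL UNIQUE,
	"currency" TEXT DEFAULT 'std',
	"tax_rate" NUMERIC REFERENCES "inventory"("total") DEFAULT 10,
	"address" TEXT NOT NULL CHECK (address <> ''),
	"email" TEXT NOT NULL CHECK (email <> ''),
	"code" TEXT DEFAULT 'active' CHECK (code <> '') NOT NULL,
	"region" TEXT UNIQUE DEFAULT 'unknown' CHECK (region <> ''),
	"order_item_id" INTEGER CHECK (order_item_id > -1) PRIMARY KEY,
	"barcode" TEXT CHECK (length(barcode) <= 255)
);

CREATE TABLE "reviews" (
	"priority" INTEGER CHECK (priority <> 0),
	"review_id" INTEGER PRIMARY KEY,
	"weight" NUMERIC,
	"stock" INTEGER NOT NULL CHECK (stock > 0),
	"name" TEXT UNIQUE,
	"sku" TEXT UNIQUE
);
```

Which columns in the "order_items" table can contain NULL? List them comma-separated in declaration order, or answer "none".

- unit_cost: declared NOT NULL → not nullable.
- phone: UNIQUE does not imply NOT NULL → nullable.
- total: UNIQUE does not imply NOT NULL → nullable.
- currency: DEFAULT only fills an omitted column; an explicit NULL is still allowed → nullable.
- tax_rate: a foreign key column may be NULL unless separately constrained → nullable.
- address: declared NOT NULL → not nullable.
- email: declared NOT NULL → not nullable.
- code: declared NOT NULL → not nullable.
- region: CHECK does not forbid NULL (a CHECK constraint passes when its expression is NULL) → nullable.
- order_item_id: part of the PRIMARY KEY, which implies NOT NULL → not nullable.
- barcode: CHECK does not forbid NULL (a CHECK constraint passes when its expression is NULL) → nullable.

phone, total, currency, tax_rate, region, barcode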